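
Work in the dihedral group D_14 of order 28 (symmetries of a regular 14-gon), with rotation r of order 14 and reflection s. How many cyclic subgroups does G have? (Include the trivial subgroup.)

18

Each element a generates a cyclic subgroup ⟨a⟩; distinct elements may generate the same one (a cyclic group of order d has φ(d) generators).
Cyclic subgroups by order — order 1: 1; order 2: 15; order 7: 1; order 14: 1.
Total: 18.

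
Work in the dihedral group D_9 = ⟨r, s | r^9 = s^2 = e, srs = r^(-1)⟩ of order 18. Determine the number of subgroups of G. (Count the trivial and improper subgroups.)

16

|G| = 18, so by Lagrange every subgroup order divides 18. Divisors: 1, 2, 3, 6, 9, 18.
Subgroups by order — order 1: 1; order 2: 9; order 3: 1; order 6: 3; order 9: 1; order 18: 1.
Total: 1 + 9 + 1 + 3 + 1 + 1 = 16.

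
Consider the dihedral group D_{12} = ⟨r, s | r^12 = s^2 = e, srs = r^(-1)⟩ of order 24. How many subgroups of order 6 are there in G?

5

|G| = 24 and 6 | 24, so subgroups of order 6 are possible by Lagrange.
The subgroups of order 6 are: {e, r^2, r^4, r^6, r^8, r^10}; {e, r^4, r^8, r^2s, r^6s, r^10s}; {e, r^4, r^8, r^3s, r^7s, r^11s}; {e, r^4, r^8, s, r^4s, r^8s}; … (5 in all).
So G has 5 subgroups of order 6.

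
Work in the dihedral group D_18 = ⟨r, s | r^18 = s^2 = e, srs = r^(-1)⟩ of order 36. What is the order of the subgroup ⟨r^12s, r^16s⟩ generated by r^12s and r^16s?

|⟨r^12s⟩| = 2 and |⟨r^16s⟩| = 2, so |H| is a multiple of lcm(2, 2) = 2 and divides |G| = 36.
Closing under the operation: H = {e, r^2, r^4, r^6, r^8, r^10, r^12, r^14, r^16, s, r^2s, r^4s, r^6s, r^8s, r^10s, r^12s, r^14s, r^16s}, so |H| = 18.

18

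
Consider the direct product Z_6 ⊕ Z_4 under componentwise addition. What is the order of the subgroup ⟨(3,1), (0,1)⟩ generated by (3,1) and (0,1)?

8

|⟨(3,1)⟩| = 4 and |⟨(0,1)⟩| = 4, so |H| is a multiple of lcm(4, 4) = 4 and divides |G| = 24.
Closing under the operation: H = {(0,0), (0,1), (0,2), (0,3), (3,0), (3,1), (3,2), (3,3)}, so |H| = 8.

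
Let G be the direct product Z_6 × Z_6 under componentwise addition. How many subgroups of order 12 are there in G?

4

|G| = 36 and 12 | 36, so subgroups of order 12 are possible by Lagrange.
The subgroups of order 12 are: {(0,0), (0,1), (0,2), (0,3), (0,4), (0,5), (3,0), (3,1), (3,2), (3,3), (3,4), (3,5)}; {(0,0), (0,3), (1,0), (1,3), (2,0), (2,3), (3,0), (3,3), (4,0), (4,3), (5,0), (5,3)}; {(0,0), (0,3), (1,1), (1,4), (2,2), (2,5), (3,0), (3,3), (4,1), (4,4), (5,2), (5,5)}; {(0,0), (0,3), (1,2), (1,5), (2,1), (2,4), (3,0), (3,3), (4,2), (4,5), (5,1), (5,4)}.
So G has 4 subgroups of order 12.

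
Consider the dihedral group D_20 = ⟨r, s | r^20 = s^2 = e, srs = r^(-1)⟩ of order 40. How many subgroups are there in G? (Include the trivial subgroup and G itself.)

|G| = 40, so by Lagrange every subgroup order divides 40. Divisors: 1, 2, 4, 5, 8, 10, 20, 40.
Subgroups by order — order 1: 1; order 2: 21; order 4: 11; order 5: 1; order 8: 5; order 10: 5; order 20: 3; order 40: 1.
Total: 1 + 21 + 11 + 1 + 5 + 5 + 3 + 1 = 48.

48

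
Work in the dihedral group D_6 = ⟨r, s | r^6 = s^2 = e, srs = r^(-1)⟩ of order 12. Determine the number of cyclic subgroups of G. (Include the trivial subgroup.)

A cyclic subgroup of order d is generated by each of its φ(d) elements of order d, so the cyclic subgroups of order d number (#elements of order d)/φ(d).
Cyclic subgroups by order — order 1: 1; order 2: 7; order 3: 1; order 6: 1.
Total: 10.

10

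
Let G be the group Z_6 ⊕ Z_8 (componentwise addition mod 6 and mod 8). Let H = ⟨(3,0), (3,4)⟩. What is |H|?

|⟨(3,0)⟩| = 2 and |⟨(3,4)⟩| = 2, so |H| is a multiple of lcm(2, 2) = 2 and divides |G| = 48.
Closing under the operation: H = {(0,0), (0,4), (3,0), (3,4)}, so |H| = 4.

4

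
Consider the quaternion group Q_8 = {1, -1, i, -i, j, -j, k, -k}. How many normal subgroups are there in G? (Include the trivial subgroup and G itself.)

6

G has 6 subgroups. Checking conjugation-invariance by order — order 1: 1/1 normal; order 2: 1/1 normal; order 4: 3/3 normal; order 8: 1/1 normal.
Total normal subgroups: 6.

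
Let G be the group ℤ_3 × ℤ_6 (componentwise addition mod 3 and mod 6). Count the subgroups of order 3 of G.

|G| = 18 and 3 | 18, so subgroups of order 3 are possible by Lagrange.
The subgroups of order 3 are: {(0,0), (0,2), (0,4)}; {(0,0), (1,0), (2,0)}; {(0,0), (1,2), (2,4)}; {(0,0), (1,4), (2,2)}.
So G has 4 subgroups of order 3.

4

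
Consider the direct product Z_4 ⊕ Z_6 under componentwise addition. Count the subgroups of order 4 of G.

3

|G| = 24 and 4 | 24, so subgroups of order 4 are possible by Lagrange.
The subgroups of order 4 are: {(0,0), (0,3), (2,0), (2,3)}; {(0,0), (1,0), (2,0), (3,0)}; {(0,0), (1,3), (2,0), (3,3)}.
So G has 3 subgroups of order 4.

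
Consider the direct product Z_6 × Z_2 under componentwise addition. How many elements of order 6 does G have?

An element (a,b) has order lcm(ord(a), ord(b)); count pairs with lcm equal to 6.
Enumerating gives 6 such elements.

6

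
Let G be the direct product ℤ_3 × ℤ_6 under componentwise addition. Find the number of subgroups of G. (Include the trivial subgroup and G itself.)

12

|G| = 18, so by Lagrange every subgroup order divides 18. Divisors: 1, 2, 3, 6, 9, 18.
Subgroups by order — order 1: 1; order 2: 1; order 3: 4; order 6: 4; order 9: 1; order 18: 1.
Total: 1 + 1 + 4 + 4 + 1 + 1 = 12.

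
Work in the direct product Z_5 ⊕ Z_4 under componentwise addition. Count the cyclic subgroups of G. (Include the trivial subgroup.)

Each element a generates a cyclic subgroup ⟨a⟩; distinct elements may generate the same one (a cyclic group of order d has φ(d) generators).
Cyclic subgroups by order — order 1: 1; order 2: 1; order 4: 1; order 5: 1; order 10: 1; order 20: 1.
Total: 6.

6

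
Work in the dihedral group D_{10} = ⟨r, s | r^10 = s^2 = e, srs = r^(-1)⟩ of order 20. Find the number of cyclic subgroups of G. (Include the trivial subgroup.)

Each element a generates a cyclic subgroup ⟨a⟩; distinct elements may generate the same one (a cyclic group of order d has φ(d) generators).
Cyclic subgroups by order — order 1: 1; order 2: 11; order 5: 1; order 10: 1.
Total: 14.

14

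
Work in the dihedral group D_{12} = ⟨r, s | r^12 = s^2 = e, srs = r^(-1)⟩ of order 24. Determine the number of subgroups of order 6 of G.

5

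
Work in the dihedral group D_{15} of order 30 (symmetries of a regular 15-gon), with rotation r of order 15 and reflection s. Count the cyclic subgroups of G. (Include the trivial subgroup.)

A cyclic subgroup of order d is generated by each of its φ(d) elements of order d, so the cyclic subgroups of order d number (#elements of order d)/φ(d).
Cyclic subgroups by order — order 1: 1; order 2: 15; order 3: 1; order 5: 1; order 15: 1.
Total: 19.

19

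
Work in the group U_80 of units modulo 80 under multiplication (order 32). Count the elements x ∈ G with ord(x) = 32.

0

No element of G has order 32 (even though 32 | 32).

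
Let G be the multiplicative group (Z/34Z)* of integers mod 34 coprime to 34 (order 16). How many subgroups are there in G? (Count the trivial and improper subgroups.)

|G| = 16, so by Lagrange every subgroup order divides 16. Divisors: 1, 2, 4, 8, 16.
Subgroups by order — order 1: 1; order 2: 1; order 4: 1; order 8: 1; order 16: 1.
Total: 1 + 1 + 1 + 1 + 1 = 5.

5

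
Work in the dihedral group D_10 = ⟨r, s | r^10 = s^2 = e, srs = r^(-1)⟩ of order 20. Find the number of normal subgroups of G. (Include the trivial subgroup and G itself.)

7

G has 22 subgroups. Checking conjugation-invariance by order — order 1: 1/1 normal; order 2: 1/11 normal; order 4: 0/5 normal; order 5: 1/1 normal; order 10: 3/3 normal; order 20: 1/1 normal.
Total normal subgroups: 7.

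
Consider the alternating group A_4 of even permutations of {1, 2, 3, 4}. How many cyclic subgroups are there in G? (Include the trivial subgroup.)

8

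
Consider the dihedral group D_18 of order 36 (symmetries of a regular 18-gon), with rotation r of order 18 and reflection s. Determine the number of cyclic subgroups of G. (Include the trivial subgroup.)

24

Each element a generates a cyclic subgroup ⟨a⟩; distinct elements may generate the same one (a cyclic group of order d has φ(d) generators).
Cyclic subgroups by order — order 1: 1; order 2: 19; order 3: 1; order 6: 1; order 9: 1; order 18: 1.
Total: 24.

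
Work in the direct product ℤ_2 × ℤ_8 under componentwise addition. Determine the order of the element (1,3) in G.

8

The order of (1,3) in Z_2 × Z_8 is lcm(ord(1) in Z_2, ord(3) in Z_8).
ord(1) = 2 and ord(3) = 8, so |⟨(1,3)⟩| = lcm(2, 8) = 8.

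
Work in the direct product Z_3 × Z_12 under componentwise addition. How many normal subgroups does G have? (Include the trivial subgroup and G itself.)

G is abelian, so every subgroup is normal.
G has 18 subgroups in total, hence 18 normal subgroups.

18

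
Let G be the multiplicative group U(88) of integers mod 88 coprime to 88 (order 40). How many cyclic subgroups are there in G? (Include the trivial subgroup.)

16

A cyclic subgroup of order d is generated by each of its φ(d) elements of order d, so the cyclic subgroups of order d number (#elements of order d)/φ(d).
Cyclic subgroups by order — order 1: 1; order 2: 7; order 5: 1; order 10: 7.
Total: 16.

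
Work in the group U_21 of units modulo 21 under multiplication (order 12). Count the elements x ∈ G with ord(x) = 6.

6

The elements of order 6 are: 2, 5, 10, 11, 17, 19.
That's 6.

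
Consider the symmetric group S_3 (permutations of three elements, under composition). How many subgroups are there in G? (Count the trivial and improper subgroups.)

6

|G| = 6, so by Lagrange every subgroup order divides 6. Divisors: 1, 2, 3, 6.
Subgroups by order — order 1: 1; order 2: 3; order 3: 1; order 6: 1.
Total: 1 + 3 + 1 + 1 = 6.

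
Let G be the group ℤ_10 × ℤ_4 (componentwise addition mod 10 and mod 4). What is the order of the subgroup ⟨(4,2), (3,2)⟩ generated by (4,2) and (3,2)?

|⟨(4,2)⟩| = 10 and |⟨(3,2)⟩| = 10, so |H| is a multiple of lcm(10, 10) = 10 and divides |G| = 40.
Closing under the operation: H = {(0,0), (0,2), (1,0), (1,2), (2,0), (2,2), (3,0), (3,2), (4,0), (4,2), (5,0), (5,2), (6,0), (6,2), (7,0), (7,2), (8,0), (8,2), (9,0), (9,2)}, so |H| = 20.

20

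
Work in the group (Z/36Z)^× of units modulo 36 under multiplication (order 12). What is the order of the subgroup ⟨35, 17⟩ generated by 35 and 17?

|⟨35⟩| = 2 and |⟨17⟩| = 2, so |H| is a multiple of lcm(2, 2) = 2 and divides |G| = 12.
Closing under the operation: H = {1, 17, 19, 35}, so |H| = 4.

4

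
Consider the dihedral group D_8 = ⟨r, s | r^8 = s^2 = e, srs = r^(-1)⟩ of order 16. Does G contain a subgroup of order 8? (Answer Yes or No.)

Yes

8 | 16. A subgroup of order 8 is {e, r, r^2, r^3, r^4, r^5, r^6, r^7}.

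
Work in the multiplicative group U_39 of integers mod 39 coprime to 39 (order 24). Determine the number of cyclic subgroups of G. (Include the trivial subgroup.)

12

Group the elements of G by the cyclic subgroup they generate; each cyclic subgroup of order d accounts for φ(d) elements.
Cyclic subgroups by order — order 1: 1; order 2: 3; order 3: 1; order 4: 2; order 6: 3; order 12: 2.
Total: 12.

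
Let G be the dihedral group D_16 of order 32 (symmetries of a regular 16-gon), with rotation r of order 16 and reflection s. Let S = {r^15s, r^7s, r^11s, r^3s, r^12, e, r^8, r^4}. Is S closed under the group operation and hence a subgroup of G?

Yes

|S| = 8 divides |G| = 32, consistent with Lagrange.
S contains the identity, every element's inverse is in S, and S is closed under ·: it is a subgroup.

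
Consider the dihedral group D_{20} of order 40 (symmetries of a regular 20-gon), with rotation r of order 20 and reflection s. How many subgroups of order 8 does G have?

5

|G| = 40 and 8 | 40, so subgroups of order 8 are possible by Lagrange.
The subgroups of order 8 are: {e, r^5, r^10, r^15, s, r^5s, r^10s, r^15s}; {e, r^5, r^10, r^15, rs, r^6s, r^11s, r^16s}; {e, r^5, r^10, r^15, r^2s, r^7s, r^12s, r^17s}; {e, r^5, r^10, r^15, r^3s, r^8s, r^13s, r^18s}; … (5 in all).
So G has 5 subgroups of order 8.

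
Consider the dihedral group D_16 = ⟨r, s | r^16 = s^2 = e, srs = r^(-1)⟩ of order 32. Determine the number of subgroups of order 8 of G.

|G| = 32 and 8 | 32, so subgroups of order 8 are possible by Lagrange.
The subgroups of order 8 are: {e, r^2, r^4, r^6, r^8, r^10, r^12, r^14}; {e, r^4, r^8, r^12, r^2s, r^6s, r^10s, r^14s}; {e, r^4, r^8, r^12, r^3s, r^7s, r^11s, r^15s}; {e, r^4, r^8, r^12, s, r^4s, r^8s, r^12s}; … (5 in all).
So G has 5 subgroups of order 8.

5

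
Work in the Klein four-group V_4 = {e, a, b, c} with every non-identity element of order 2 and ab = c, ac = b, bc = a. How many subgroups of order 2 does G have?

3

|G| = 4 and 2 | 4, so subgroups of order 2 are possible by Lagrange.
The subgroups of order 2 are: {e, a}; {e, b}; {e, c}.
So G has 3 subgroups of order 2.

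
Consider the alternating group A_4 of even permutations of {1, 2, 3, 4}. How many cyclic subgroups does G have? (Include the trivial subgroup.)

8

A cyclic subgroup of order d is generated by each of its φ(d) elements of order d, so the cyclic subgroups of order d number (#elements of order d)/φ(d).
Cyclic subgroups by order — order 1: 1; order 2: 3; order 3: 4.
Total: 8.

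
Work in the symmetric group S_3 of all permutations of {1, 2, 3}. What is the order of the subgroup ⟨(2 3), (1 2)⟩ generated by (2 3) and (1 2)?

6

|⟨(2 3)⟩| = 2 and |⟨(1 2)⟩| = 2, so |H| is a multiple of lcm(2, 2) = 2 and divides |G| = 6.
Closing {(2 3), (1 2)} under the group operation gives all of G, so |H| = 6.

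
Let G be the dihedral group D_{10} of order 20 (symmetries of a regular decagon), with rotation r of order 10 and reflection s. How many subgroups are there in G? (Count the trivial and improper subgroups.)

|G| = 20, so by Lagrange every subgroup order divides 20. Divisors: 1, 2, 4, 5, 10, 20.
Subgroups by order — order 1: 1; order 2: 11; order 4: 5; order 5: 1; order 10: 3; order 20: 1.
Total: 1 + 11 + 5 + 1 + 3 + 1 = 22.

22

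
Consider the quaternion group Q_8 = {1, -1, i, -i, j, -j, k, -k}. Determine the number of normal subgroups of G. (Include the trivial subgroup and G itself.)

6

G has 6 subgroups. Checking conjugation-invariance by order — order 1: 1/1 normal; order 2: 1/1 normal; order 4: 3/3 normal; order 8: 1/1 normal.
Total normal subgroups: 6.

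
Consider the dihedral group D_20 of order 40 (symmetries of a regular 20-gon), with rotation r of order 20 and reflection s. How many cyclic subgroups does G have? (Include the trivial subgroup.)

26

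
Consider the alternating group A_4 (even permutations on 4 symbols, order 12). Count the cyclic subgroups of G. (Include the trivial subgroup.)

A cyclic subgroup of order d is generated by each of its φ(d) elements of order d, so the cyclic subgroups of order d number (#elements of order d)/φ(d).
Cyclic subgroups by order — order 1: 1; order 2: 3; order 3: 4.
Total: 8.

8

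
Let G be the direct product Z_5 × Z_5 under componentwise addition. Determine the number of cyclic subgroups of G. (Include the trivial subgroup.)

Each element a generates a cyclic subgroup ⟨a⟩; distinct elements may generate the same one (a cyclic group of order d has φ(d) generators).
Cyclic subgroups by order — order 1: 1; order 5: 6.
Total: 7.

7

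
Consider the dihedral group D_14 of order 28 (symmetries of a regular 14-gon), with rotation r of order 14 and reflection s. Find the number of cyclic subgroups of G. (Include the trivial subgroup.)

18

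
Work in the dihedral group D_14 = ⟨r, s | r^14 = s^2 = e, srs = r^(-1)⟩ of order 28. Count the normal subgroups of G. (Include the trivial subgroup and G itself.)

G has 28 subgroups. Checking conjugation-invariance by order — order 1: 1/1 normal; order 2: 1/15 normal; order 4: 0/7 normal; order 7: 1/1 normal; order 14: 3/3 normal; order 28: 1/1 normal.
Total normal subgroups: 7.

7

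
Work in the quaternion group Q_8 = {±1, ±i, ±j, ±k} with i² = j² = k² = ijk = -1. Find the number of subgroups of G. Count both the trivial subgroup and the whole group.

|G| = 8, so by Lagrange every subgroup order divides 8. Divisors: 1, 2, 4, 8.
Subgroups by order — order 1: 1; order 2: 1; order 4: 3; order 8: 1.
Total: 1 + 1 + 3 + 1 = 6.

6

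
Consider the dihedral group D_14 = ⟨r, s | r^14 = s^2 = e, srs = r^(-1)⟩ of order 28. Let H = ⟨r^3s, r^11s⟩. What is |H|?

|⟨r^3s⟩| = 2 and |⟨r^11s⟩| = 2, so |H| is a multiple of lcm(2, 2) = 2 and divides |G| = 28.
Closing under the operation: H = {e, r^2, r^4, r^6, r^8, r^10, r^12, rs, r^3s, r^5s, r^7s, r^9s, r^11s, r^13s}, so |H| = 14.

14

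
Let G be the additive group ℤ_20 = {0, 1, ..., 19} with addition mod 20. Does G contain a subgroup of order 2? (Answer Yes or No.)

Yes

2 | 20. A subgroup of order 2 is {0, 10}.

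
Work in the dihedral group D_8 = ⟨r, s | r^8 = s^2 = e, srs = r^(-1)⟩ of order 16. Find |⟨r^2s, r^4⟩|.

4

|⟨r^2s⟩| = 2 and |⟨r^4⟩| = 2, so |H| is a multiple of lcm(2, 2) = 2 and divides |G| = 16.
Closing under the operation: H = {e, r^4, r^2s, r^6s}, so |H| = 4.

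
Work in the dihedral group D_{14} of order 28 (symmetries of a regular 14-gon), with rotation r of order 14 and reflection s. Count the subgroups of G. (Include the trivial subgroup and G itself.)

28

|G| = 28, so by Lagrange every subgroup order divides 28. Divisors: 1, 2, 4, 7, 14, 28.
Subgroups by order — order 1: 1; order 2: 15; order 4: 7; order 7: 1; order 14: 3; order 28: 1.
Total: 1 + 15 + 7 + 1 + 3 + 1 = 28.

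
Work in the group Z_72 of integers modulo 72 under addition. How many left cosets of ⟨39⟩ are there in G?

3

|⟨39⟩| = 24 and |G| = 72.
By Lagrange, [G : H] = |G|/|H| = 72/24 = 3.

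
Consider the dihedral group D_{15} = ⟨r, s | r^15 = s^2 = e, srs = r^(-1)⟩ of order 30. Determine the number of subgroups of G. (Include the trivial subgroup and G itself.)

|G| = 30, so by Lagrange every subgroup order divides 30. Divisors: 1, 2, 3, 5, 6, 10, 15, 30.
Subgroups by order — order 1: 1; order 2: 15; order 3: 1; order 5: 1; order 6: 5; order 10: 3; order 15: 1; order 30: 1.
Total: 1 + 15 + 1 + 1 + 5 + 3 + 1 + 1 = 28.

28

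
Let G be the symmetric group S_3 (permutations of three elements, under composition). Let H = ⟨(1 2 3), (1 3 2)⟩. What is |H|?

|⟨(1 2 3)⟩| = 3 and |⟨(1 3 2)⟩| = 3, so |H| is a multiple of lcm(3, 3) = 3 and divides |G| = 6.
Closing under the operation: H = {e, (1 2 3), (1 3 2)}, so |H| = 3.

3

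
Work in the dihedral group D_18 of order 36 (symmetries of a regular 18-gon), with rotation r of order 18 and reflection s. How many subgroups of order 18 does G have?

|G| = 36 and 18 | 36, so subgroups of order 18 are possible by Lagrange.
The subgroups of order 18 are: {e, r, r^2, r^3, r^4, r^5, r^6, r^7, r^8, r^9, r^10, r^11, r^12, r^13, r^14, r^15, r^16, r^17}; {e, r^2, r^4, r^6, r^8, r^10, r^12, r^14, r^16, s, r^2s, r^4s, r^6s, r^8s, r^10s, r^12s, r^14s, r^16s}; {e, r^2, r^4, r^6, r^8, r^10, r^12, r^14, r^16, rs, r^3s, r^5s, r^7s, r^9s, r^11s, r^13s, r^15s, r^17s}.
So G has 3 subgroups of order 18.

3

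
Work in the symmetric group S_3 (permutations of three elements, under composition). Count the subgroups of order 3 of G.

|G| = 6 and 3 | 6, so subgroups of order 3 are possible by Lagrange.
The subgroups of order 3 are: {e, (1 2 3), (1 3 2)}.
So G has 1 subgroup of order 3.

1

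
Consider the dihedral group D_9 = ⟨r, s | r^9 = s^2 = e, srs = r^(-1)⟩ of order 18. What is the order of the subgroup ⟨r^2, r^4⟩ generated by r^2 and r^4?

9

|⟨r^2⟩| = 9 and |⟨r^4⟩| = 9, so |H| is a multiple of lcm(9, 9) = 9 and divides |G| = 18.
Closing under the operation: H = {e, r, r^2, r^3, r^4, r^5, r^6, r^7, r^8}, so |H| = 9.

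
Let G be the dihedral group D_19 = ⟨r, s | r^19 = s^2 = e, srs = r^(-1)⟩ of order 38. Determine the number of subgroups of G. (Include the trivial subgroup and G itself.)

22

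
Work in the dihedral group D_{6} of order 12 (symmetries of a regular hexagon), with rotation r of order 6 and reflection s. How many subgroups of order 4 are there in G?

|G| = 12 and 4 | 12, so subgroups of order 4 are possible by Lagrange.
The subgroups of order 4 are: {e, r^3, r^2s, r^5s}; {e, r^3, s, r^3s}; {e, r^3, rs, r^4s}.
So G has 3 subgroups of order 4.

3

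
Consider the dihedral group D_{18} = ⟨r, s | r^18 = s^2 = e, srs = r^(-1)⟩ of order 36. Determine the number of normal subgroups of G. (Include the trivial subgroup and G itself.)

G has 45 subgroups. Checking conjugation-invariance by order — order 1: 1/1 normal; order 2: 1/19 normal; order 3: 1/1 normal; order 4: 0/9 normal; order 6: 1/7 normal; order 9: 1/1 normal; order 12: 0/3 normal; order 18: 3/3 normal; order 36: 1/1 normal.
Total normal subgroups: 9.

9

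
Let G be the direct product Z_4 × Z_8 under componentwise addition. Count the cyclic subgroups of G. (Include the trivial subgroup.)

A cyclic subgroup of order d is generated by each of its φ(d) elements of order d, so the cyclic subgroups of order d number (#elements of order d)/φ(d).
Cyclic subgroups by order — order 1: 1; order 2: 3; order 4: 6; order 8: 4.
Total: 14.

14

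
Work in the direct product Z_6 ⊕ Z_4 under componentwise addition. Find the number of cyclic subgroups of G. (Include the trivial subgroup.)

A cyclic subgroup of order d is generated by each of its φ(d) elements of order d, so the cyclic subgroups of order d number (#elements of order d)/φ(d).
Cyclic subgroups by order — order 1: 1; order 2: 3; order 3: 1; order 4: 2; order 6: 3; order 12: 2.
Total: 12.

12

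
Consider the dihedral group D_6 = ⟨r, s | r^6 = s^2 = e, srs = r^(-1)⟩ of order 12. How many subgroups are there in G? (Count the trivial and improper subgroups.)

|G| = 12, so by Lagrange every subgroup order divides 12. Divisors: 1, 2, 3, 4, 6, 12.
Subgroups by order — order 1: 1; order 2: 7; order 3: 1; order 4: 3; order 6: 3; order 12: 1.
Total: 1 + 7 + 1 + 3 + 3 + 1 = 16.

16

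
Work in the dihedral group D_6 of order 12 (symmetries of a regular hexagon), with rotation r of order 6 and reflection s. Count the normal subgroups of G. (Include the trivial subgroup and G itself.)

G has 16 subgroups. Checking conjugation-invariance by order — order 1: 1/1 normal; order 2: 1/7 normal; order 3: 1/1 normal; order 4: 0/3 normal; order 6: 3/3 normal; order 12: 1/1 normal.
Total normal subgroups: 7.

7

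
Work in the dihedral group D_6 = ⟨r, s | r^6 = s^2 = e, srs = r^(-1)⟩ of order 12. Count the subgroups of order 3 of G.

1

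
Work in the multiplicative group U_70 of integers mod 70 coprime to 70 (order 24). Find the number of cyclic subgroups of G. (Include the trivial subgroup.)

12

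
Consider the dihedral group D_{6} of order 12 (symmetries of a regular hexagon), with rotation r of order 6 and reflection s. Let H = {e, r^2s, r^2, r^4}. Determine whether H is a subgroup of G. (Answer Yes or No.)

No

Closure fails: r^4 · r^2s = s ∉ H. So H is not a subgroup.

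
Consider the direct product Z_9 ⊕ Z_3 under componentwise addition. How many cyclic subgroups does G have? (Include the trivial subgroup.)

8

Group the elements of G by the cyclic subgroup they generate; each cyclic subgroup of order d accounts for φ(d) elements.
Cyclic subgroups by order — order 1: 1; order 3: 4; order 9: 3.
Total: 8.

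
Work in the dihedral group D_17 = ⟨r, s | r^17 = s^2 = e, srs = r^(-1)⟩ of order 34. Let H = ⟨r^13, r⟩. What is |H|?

|⟨r^13⟩| = 17 and |⟨r⟩| = 17, so |H| is a multiple of lcm(17, 17) = 17 and divides |G| = 34.
Closing under the operation: H = {e, r, r^2, r^3, r^4, r^5, r^6, r^7, r^8, r^9, r^10, r^11, r^12, r^13, r^14, r^15, r^16}, so |H| = 17.

17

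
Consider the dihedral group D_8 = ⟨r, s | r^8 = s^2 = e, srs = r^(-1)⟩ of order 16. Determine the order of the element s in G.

2

Computing powers of s: the smallest k with (s)^k = e is k = 2.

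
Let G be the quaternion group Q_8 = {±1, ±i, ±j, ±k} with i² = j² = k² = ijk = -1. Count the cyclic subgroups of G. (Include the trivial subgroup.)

5

Each element a generates a cyclic subgroup ⟨a⟩; distinct elements may generate the same one (a cyclic group of order d has φ(d) generators).
Cyclic subgroups by order — order 1: 1; order 2: 1; order 4: 3.
Total: 5.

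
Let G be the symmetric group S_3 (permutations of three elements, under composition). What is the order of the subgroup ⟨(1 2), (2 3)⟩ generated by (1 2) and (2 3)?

6

|⟨(1 2)⟩| = 2 and |⟨(2 3)⟩| = 2, so |H| is a multiple of lcm(2, 2) = 2 and divides |G| = 6.
Closing {(1 2), (2 3)} under the group operation gives all of G, so |H| = 6.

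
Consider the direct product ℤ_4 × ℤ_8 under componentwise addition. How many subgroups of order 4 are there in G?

|G| = 32 and 4 | 32, so subgroups of order 4 are possible by Lagrange.
The subgroups of order 4 are: {(0,0), (0,2), (0,4), (0,6)}; {(0,0), (0,4), (2,0), (2,4)}; {(0,0), (0,4), (2,2), (2,6)}; {(0,0), (1,0), (2,0), (3,0)}; … (7 in all).
So G has 7 subgroups of order 4.

7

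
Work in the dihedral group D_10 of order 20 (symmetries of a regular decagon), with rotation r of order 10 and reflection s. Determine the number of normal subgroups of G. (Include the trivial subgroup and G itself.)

G has 22 subgroups. Checking conjugation-invariance by order — order 1: 1/1 normal; order 2: 1/11 normal; order 4: 0/5 normal; order 5: 1/1 normal; order 10: 3/3 normal; order 20: 1/1 normal.
Total normal subgroups: 7.

7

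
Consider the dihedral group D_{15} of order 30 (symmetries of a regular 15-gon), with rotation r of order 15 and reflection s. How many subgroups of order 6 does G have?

|G| = 30 and 6 | 30, so subgroups of order 6 are possible by Lagrange.
The subgroups of order 6 are: {e, r^5, r^10, s, r^5s, r^10s}; {e, r^5, r^10, rs, r^6s, r^11s}; {e, r^5, r^10, r^2s, r^7s, r^12s}; {e, r^5, r^10, r^3s, r^8s, r^13s}; … (5 in all).
So G has 5 subgroups of order 6.

5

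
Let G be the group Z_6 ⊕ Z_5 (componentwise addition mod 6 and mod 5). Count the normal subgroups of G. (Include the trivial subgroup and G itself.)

G is abelian, so every subgroup is normal.
G has 8 subgroups in total, hence 8 normal subgroups.

8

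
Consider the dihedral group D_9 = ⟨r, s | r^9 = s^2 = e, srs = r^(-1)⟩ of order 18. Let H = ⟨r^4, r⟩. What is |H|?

|⟨r^4⟩| = 9 and |⟨r⟩| = 9, so |H| is a multiple of lcm(9, 9) = 9 and divides |G| = 18.
Closing under the operation: H = {e, r, r^2, r^3, r^4, r^5, r^6, r^7, r^8}, so |H| = 9.

9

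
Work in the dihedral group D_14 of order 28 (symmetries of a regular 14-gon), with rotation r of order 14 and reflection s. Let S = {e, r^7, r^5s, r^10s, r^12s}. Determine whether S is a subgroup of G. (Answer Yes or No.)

|S| = 5 does not divide |G| = 28, so by Lagrange S is not a subgroup.

No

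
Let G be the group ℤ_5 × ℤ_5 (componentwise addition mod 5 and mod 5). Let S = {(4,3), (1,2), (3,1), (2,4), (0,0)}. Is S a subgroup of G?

|S| = 5 divides |G| = 25, consistent with Lagrange.
S contains the identity, every element's inverse is in S, and S is closed under +: it is a subgroup.
In fact S = ⟨(4,3)⟩.

Yes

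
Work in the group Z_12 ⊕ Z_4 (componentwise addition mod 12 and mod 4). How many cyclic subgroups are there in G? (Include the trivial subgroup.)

20

Each element a generates a cyclic subgroup ⟨a⟩; distinct elements may generate the same one (a cyclic group of order d has φ(d) generators).
Cyclic subgroups by order — order 1: 1; order 2: 3; order 3: 1; order 4: 6; order 6: 3; order 12: 6.
Total: 20.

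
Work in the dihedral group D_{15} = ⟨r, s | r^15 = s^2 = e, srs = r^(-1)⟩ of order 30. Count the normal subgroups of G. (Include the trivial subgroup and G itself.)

G has 28 subgroups. Checking conjugation-invariance by order — order 1: 1/1 normal; order 2: 0/15 normal; order 3: 1/1 normal; order 5: 1/1 normal; order 6: 0/5 normal; order 10: 0/3 normal; order 15: 1/1 normal; order 30: 1/1 normal.
Total normal subgroups: 5.

5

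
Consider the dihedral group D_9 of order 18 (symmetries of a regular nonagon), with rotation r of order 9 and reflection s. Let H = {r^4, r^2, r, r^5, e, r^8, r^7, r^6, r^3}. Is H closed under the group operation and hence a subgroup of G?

Yes

|H| = 9 divides |G| = 18, consistent with Lagrange.
H contains the identity, every element's inverse is in H, and H is closed under ·: it is a subgroup.
In fact H = ⟨r^4⟩.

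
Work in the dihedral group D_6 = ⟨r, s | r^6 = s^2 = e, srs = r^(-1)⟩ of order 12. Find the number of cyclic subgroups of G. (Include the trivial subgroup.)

10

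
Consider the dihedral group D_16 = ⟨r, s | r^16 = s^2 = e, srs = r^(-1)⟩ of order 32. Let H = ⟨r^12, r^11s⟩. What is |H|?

8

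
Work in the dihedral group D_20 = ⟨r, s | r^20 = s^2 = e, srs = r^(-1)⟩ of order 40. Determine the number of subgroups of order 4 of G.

11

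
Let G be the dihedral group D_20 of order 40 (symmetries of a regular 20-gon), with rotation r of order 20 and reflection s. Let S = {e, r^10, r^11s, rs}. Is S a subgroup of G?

|S| = 4 divides |G| = 40, consistent with Lagrange.
S contains the identity, every element's inverse is in S, and S is closed under ·: it is a subgroup.

Yes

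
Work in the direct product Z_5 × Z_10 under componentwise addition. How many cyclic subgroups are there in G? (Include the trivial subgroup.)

Each element a generates a cyclic subgroup ⟨a⟩; distinct elements may generate the same one (a cyclic group of order d has φ(d) generators).
Cyclic subgroups by order — order 1: 1; order 2: 1; order 5: 6; order 10: 6.
Total: 14.

14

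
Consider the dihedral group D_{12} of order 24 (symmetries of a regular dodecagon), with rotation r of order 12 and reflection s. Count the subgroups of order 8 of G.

|G| = 24 and 8 | 24, so subgroups of order 8 are possible by Lagrange.
The subgroups of order 8 are: {e, r^3, r^6, r^9, rs, r^4s, r^7s, r^10s}; {e, r^3, r^6, r^9, r^2s, r^5s, r^8s, r^11s}; {e, r^3, r^6, r^9, s, r^3s, r^6s, r^9s}.
So G has 3 subgroups of order 8.

3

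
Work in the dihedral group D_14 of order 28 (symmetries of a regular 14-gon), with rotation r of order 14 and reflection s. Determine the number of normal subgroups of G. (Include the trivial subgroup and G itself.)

7

G has 28 subgroups. Checking conjugation-invariance by order — order 1: 1/1 normal; order 2: 1/15 normal; order 4: 0/7 normal; order 7: 1/1 normal; order 14: 3/3 normal; order 28: 1/1 normal.
Total normal subgroups: 7.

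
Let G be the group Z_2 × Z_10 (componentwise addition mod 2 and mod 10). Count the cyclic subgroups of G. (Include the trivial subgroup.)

Group the elements of G by the cyclic subgroup they generate; each cyclic subgroup of order d accounts for φ(d) elements.
Cyclic subgroups by order — order 1: 1; order 2: 3; order 5: 1; order 10: 3.
Total: 8.

8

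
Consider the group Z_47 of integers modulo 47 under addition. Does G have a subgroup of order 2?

No

2 does not divide |G| = 47, so by Lagrange no subgroup of order 2 exists.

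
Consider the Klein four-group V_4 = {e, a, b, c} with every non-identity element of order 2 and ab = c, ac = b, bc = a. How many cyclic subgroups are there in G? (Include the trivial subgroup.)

Each element a generates a cyclic subgroup ⟨a⟩; distinct elements may generate the same one (a cyclic group of order d has φ(d) generators).
Cyclic subgroups by order — order 1: 1; order 2: 3.
Total: 4.

4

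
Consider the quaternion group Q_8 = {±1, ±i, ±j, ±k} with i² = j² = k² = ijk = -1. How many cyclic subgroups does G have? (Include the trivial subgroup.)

5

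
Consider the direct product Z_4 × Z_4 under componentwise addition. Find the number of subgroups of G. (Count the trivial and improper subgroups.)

|G| = 16, so by Lagrange every subgroup order divides 16. Divisors: 1, 2, 4, 8, 16.
Subgroups by order — order 1: 1; order 2: 3; order 4: 7; order 8: 3; order 16: 1.
Total: 1 + 3 + 7 + 3 + 1 = 15.

15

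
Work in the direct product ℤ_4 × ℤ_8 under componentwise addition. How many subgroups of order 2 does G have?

3

|G| = 32 and 2 | 32, so subgroups of order 2 are possible by Lagrange.
The subgroups of order 2 are: {(0,0), (0,4)}; {(0,0), (2,0)}; {(0,0), (2,4)}.
So G has 3 subgroups of order 2.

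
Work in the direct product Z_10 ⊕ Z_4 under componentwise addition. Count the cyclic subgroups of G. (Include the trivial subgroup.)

A cyclic subgroup of order d is generated by each of its φ(d) elements of order d, so the cyclic subgroups of order d number (#elements of order d)/φ(d).
Cyclic subgroups by order — order 1: 1; order 2: 3; order 4: 2; order 5: 1; order 10: 3; order 20: 2.
Total: 12.

12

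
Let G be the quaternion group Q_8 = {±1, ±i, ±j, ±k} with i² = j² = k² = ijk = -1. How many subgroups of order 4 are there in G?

|G| = 8 and 4 | 8, so subgroups of order 4 are possible by Lagrange.
The subgroups of order 4 are: {1, -1, i, -i}; {1, -1, j, -j}; {1, -1, k, -k}.
So G has 3 subgroups of order 4.

3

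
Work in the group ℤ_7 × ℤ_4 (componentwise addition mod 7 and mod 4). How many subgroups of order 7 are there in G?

|G| = 28 and 7 | 28, so subgroups of order 7 are possible by Lagrange.
The subgroups of order 7 are: {(0,0), (1,0), (2,0), (3,0), (4,0), (5,0), (6,0)}.
So G has 1 subgroup of order 7.

1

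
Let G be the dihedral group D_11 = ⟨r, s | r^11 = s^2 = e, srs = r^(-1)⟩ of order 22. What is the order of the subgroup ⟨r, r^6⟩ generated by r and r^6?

11

|⟨r⟩| = 11 and |⟨r^6⟩| = 11, so |H| is a multiple of lcm(11, 11) = 11 and divides |G| = 22.
Closing under the operation: H = {e, r, r^2, r^3, r^4, r^5, r^6, r^7, r^8, r^9, r^10}, so |H| = 11.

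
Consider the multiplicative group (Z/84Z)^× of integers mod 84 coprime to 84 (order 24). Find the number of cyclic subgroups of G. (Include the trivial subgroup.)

A cyclic subgroup of order d is generated by each of its φ(d) elements of order d, so the cyclic subgroups of order d number (#elements of order d)/φ(d).
Cyclic subgroups by order — order 1: 1; order 2: 7; order 3: 1; order 6: 7.
Total: 16.

16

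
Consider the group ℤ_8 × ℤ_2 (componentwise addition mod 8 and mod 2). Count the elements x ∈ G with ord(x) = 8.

8

An element (a,b) has order lcm(ord(a), ord(b)); count pairs with lcm equal to 8.
Enumerating gives 8 such elements.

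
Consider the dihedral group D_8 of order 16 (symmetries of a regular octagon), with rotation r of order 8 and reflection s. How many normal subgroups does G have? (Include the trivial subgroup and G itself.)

G has 19 subgroups. Checking conjugation-invariance by order — order 1: 1/1 normal; order 2: 1/9 normal; order 4: 1/5 normal; order 8: 3/3 normal; order 16: 1/1 normal.
Total normal subgroups: 7.

7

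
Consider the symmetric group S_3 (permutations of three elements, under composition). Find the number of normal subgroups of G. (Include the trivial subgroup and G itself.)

3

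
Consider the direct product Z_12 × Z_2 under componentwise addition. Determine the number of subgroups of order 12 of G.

3

|G| = 24 and 12 | 24, so subgroups of order 12 are possible by Lagrange.
The subgroups of order 12 are: {(0,0), (0,1), (2,0), (2,1), (4,0), (4,1), (6,0), (6,1), (8,0), (8,1), (10,0), (10,1)}; {(0,0), (1,0), (2,0), (3,0), (4,0), (5,0), (6,0), (7,0), (8,0), (9,0), (10,0), (11,0)}; {(0,0), (1,1), (2,0), (3,1), (4,0), (5,1), (6,0), (7,1), (8,0), (9,1), (10,0), (11,1)}.
So G has 3 subgroups of order 12.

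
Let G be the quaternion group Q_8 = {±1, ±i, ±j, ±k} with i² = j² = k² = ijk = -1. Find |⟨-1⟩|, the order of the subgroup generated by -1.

2

Computing powers of -1: the smallest k with (-1)^k = e is k = 2.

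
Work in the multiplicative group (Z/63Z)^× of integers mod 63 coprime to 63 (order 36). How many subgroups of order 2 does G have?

3

|G| = 36 and 2 | 36, so subgroups of order 2 are possible by Lagrange.
The subgroups of order 2 are: {1, 55}; {1, 62}; {1, 8}.
So G has 3 subgroups of order 2.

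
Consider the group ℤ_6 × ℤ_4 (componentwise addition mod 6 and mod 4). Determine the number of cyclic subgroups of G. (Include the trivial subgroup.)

12

Group the elements of G by the cyclic subgroup they generate; each cyclic subgroup of order d accounts for φ(d) elements.
Cyclic subgroups by order — order 1: 1; order 2: 3; order 3: 1; order 4: 2; order 6: 3; order 12: 2.
Total: 12.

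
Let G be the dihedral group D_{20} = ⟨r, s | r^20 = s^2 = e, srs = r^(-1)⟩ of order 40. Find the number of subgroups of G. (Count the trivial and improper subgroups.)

48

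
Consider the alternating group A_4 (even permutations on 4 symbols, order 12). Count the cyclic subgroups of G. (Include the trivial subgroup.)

A cyclic subgroup of order d is generated by each of its φ(d) elements of order d, so the cyclic subgroups of order d number (#elements of order d)/φ(d).
Cyclic subgroups by order — order 1: 1; order 2: 3; order 3: 4.
Total: 8.

8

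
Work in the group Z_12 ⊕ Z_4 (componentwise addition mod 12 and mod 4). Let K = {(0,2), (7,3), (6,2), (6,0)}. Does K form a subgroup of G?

The identity (0,0) ∉ K, so K is not a subgroup.

No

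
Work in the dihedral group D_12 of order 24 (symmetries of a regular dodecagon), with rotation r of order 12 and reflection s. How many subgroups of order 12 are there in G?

3

|G| = 24 and 12 | 24, so subgroups of order 12 are possible by Lagrange.
The subgroups of order 12 are: {e, r, r^2, r^3, r^4, r^5, r^6, r^7, r^8, r^9, r^10, r^11}; {e, r^2, r^4, r^6, r^8, r^10, s, r^2s, r^4s, r^6s, r^8s, r^10s}; {e, r^2, r^4, r^6, r^8, r^10, rs, r^3s, r^5s, r^7s, r^9s, r^11s}.
So G has 3 subgroups of order 12.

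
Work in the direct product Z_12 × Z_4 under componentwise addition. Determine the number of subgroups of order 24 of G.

|G| = 48 and 24 | 48, so subgroups of order 24 are possible by Lagrange.
The subgroups of order 24 are: {(0,0), (0,1), (0,2), (0,3), (2,0), (2,1), (2,2), (2,3), (4,0), (4,1), (4,2), (4,3), (6,0), (6,1), (6,2), (6,3), (8,0), (8,1), (8,2), (8,3), (10,0), (10,1), (10,2), (10,3)}; {(0,0), (0,2), (1,0), (1,2), (2,0), (2,2), (3,0), (3,2), (4,0), (4,2), (5,0), (5,2), (6,0), (6,2), (7,0), (7,2), (8,0), (8,2), (9,0), (9,2), (10,0), (10,2), (11,0), (11,2)}; {(0,0), (0,2), (1,1), (1,3), (2,0), (2,2), (3,1), (3,3), (4,0), (4,2), (5,1), (5,3), (6,0), (6,2), (7,1), (7,3), (8,0), (8,2), (9,1), (9,3), (10,0), (10,2), (11,1), (11,3)}.
So G has 3 subgroups of order 24.

3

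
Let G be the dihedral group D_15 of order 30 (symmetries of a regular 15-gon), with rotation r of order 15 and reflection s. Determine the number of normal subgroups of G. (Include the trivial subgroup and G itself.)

5

G has 28 subgroups. Checking conjugation-invariance by order — order 1: 1/1 normal; order 2: 0/15 normal; order 3: 1/1 normal; order 5: 1/1 normal; order 6: 0/5 normal; order 10: 0/3 normal; order 15: 1/1 normal; order 30: 1/1 normal.
Total normal subgroups: 5.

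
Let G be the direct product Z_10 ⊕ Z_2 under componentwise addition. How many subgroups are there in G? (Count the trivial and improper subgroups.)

|G| = 20, so by Lagrange every subgroup order divides 20. Divisors: 1, 2, 4, 5, 10, 20.
Subgroups by order — order 1: 1; order 2: 3; order 4: 1; order 5: 1; order 10: 3; order 20: 1.
Total: 1 + 3 + 1 + 1 + 3 + 1 = 10.

10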